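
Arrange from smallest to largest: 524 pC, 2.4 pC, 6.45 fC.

524 pC = 0.000000000524 C
2.4 pC = 0.0000000000024 C
6.45 fC = 0.00000000000000645 C

6.45 fC < 2.4 pC < 524 pC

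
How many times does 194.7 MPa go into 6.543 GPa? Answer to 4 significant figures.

(6.543 × 10⁹) / (194.7 × 10⁶) = 0.033606 × 10³

33.61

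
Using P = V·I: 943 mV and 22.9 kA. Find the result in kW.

943e-3 × 22.9e3 = 21594.7 W

21.5947 kW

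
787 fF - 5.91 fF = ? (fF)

In fF:
  787 fF → 787
  5.91 fF → 5.91
Difference: 787 - 5.91 = 781.09

781.09 fF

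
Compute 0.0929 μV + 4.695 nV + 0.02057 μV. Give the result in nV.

In nV:
  0.0929 μV = 0.0929e3 nV = 92.9
  4.695 nV → 4.695
  0.02057 μV = 0.02057e3 nV = 20.57
Sum: 92.9 + 4.695 + 20.57 = 118.165

118.165 nV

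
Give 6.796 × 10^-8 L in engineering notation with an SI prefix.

= 67.96 × 10^-9 L; 10^-9 is nano.

67.96 nL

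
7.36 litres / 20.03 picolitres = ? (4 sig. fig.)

367400000000

(7.36) / (20.03e-12) = 0.36745e12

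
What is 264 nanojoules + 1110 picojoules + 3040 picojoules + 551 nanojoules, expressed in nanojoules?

In nanojoules:
  264 nanojoules → 264
  1110 picojoules = 1110 × 10^-3 nanojoules = 1.11
  3040 picojoules = 3040 × 10^-3 nanojoules = 3.04
  551 nanojoules → 551
Sum: 264 + 1.11 + 3.04 + 551 = 819.15

819.15 nanojoules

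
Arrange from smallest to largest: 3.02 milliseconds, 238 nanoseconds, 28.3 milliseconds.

238 nanoseconds < 3.02 milliseconds < 28.3 milliseconds

3.02 milliseconds = 0.00302 seconds
238 nanoseconds = 0.000000238 seconds
28.3 milliseconds = 0.0283 seconds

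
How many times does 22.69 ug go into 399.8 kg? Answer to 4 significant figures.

17620000000

(399.8e3) / (22.69e-6) = 17.62e9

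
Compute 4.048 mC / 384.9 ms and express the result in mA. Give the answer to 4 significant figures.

(4.048 × 10⁻³) / (384.9 × 10⁻³) = 0.010517 A

10.52 mA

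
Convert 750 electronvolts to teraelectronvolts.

(no prefix) = 1e0, tera = 1e12; factor is 1e-12.
750 × 1e-12 = 0.00000000075

0.00000000075 teraelectronvolts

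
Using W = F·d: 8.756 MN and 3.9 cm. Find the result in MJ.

0.341484 MJ

8.756 × 10⁶ × 3.9 × 10⁻² = 34.1484 × 10⁴ J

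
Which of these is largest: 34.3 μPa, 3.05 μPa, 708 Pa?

34.3 μPa = 0.0000343 Pa
3.05 μPa = 0.00000305 Pa
708 Pa = 708 Pa

708 Pa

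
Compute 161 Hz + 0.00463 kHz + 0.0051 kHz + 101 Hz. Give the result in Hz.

In Hz:
  161 Hz → 161
  0.00463 kHz = 0.00463 × 10³ Hz = 4.63
  0.0051 kHz = 0.0051 × 10³ Hz = 5.1
  101 Hz → 101
Sum: 161 + 4.63 + 5.1 + 101 = 271.73

271.73 Hz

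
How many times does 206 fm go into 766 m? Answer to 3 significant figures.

(766) / (206 × 10⁻¹⁵) = 3.718 × 10¹⁵

3720000000000000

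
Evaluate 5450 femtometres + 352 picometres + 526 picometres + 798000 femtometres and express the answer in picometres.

1681.45 picometres

In picometres:
  5450 femtometres = 5450e-3 picometres = 5.45
  352 picometres → 352
  526 picometres → 526
  798000 femtometres = 798000e-3 picometres = 798
Sum: 5.45 + 352 + 526 + 798 = 1681.45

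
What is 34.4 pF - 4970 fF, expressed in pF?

In pF:
  34.4 pF → 34.4
  4970 fF = 4970 × 10^-3 pF = 4.97
Difference: 34.4 - 4.97 = 29.43

29.43 pF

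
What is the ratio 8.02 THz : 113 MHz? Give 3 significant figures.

(8.02e12) / (113e6) = 0.07097e6

71000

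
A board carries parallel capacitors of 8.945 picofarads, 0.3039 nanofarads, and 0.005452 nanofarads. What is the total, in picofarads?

In picofarads:
  8.945 picofarads → 8.945
  0.3039 nanofarads = 0.3039e3 picofarads = 303.9
  0.005452 nanofarads = 0.005452e3 picofarads = 5.452
Sum: 8.945 + 303.9 + 5.452 = 318.297

318.297 picofarads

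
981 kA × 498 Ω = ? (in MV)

981e3 × 498 = 488538e3 V

488.538 MV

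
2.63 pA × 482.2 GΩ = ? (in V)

1.268186 V

2.63 × 10⁻¹² × 482.2 × 10⁹ = 1268.186 × 10⁻³ V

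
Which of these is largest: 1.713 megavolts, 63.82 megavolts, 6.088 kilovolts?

63.82 megavolts

1.713 megavolts = 1713000 volts
63.82 megavolts = 63820000 volts
6.088 kilovolts = 6088 volts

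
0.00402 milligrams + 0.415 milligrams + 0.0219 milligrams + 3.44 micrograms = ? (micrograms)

In micrograms:
  0.00402 milligrams = 0.00402 × 10³ micrograms = 4.02
  0.415 milligrams = 0.415 × 10³ micrograms = 415
  0.0219 milligrams = 0.0219 × 10³ micrograms = 21.9
  3.44 micrograms → 3.44
Sum: 4.02 + 415 + 21.9 + 3.44 = 444.36

444.36 micrograms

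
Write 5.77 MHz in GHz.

mega = 10⁶, giga = 10⁹; factor is 10⁻³.
5.77 × 10⁻³ = 0.00577

0.00577 GHz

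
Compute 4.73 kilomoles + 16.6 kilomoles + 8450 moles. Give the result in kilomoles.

29.78 kilomoles

In kilomoles:
  4.73 kilomoles → 4.73
  16.6 kilomoles → 16.6
  8450 moles = 8450 × 10^-3 kilomoles = 8.45
Sum: 4.73 + 16.6 + 8.45 = 29.78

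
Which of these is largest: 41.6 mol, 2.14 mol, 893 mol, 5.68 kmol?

41.6 mol = 41.6 mol
2.14 mol = 2.14 mol
893 mol = 893 mol
5.68 kmol = 5680 mol

5.68 kmol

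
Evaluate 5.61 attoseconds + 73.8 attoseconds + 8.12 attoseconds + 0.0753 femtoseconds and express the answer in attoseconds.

162.83 attoseconds

In attoseconds:
  5.61 attoseconds → 5.61
  73.8 attoseconds → 73.8
  8.12 attoseconds → 8.12
  0.0753 femtoseconds = 0.0753e3 attoseconds = 75.3
Sum: 5.61 + 73.8 + 8.12 + 75.3 = 162.83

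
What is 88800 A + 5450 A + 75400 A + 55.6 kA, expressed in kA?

In kA:
  88800 A = 88800 × 10^-3 kA = 88.8
  5450 A = 5450 × 10^-3 kA = 5.45
  75400 A = 75400 × 10^-3 kA = 75.4
  55.6 kA → 55.6
Sum: 88.8 + 5.45 + 75.4 + 55.6 = 225.25

225.25 kA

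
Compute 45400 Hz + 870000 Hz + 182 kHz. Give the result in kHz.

In kHz:
  45400 Hz = 45400e-3 kHz = 45.4
  870000 Hz = 870000e-3 kHz = 870
  182 kHz → 182
Sum: 45.4 + 870 + 182 = 1097.4

1097.4 kHz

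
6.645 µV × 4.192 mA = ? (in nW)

6.645 × 10^-6 × 4.192 × 10^-3 = 27.85584 × 10^-9 W

27.85584 nW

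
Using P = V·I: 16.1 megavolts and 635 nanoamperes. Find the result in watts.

10.2235 watts

16.1 × 10^6 × 635 × 10^-9 = 10223.5 × 10^-3 W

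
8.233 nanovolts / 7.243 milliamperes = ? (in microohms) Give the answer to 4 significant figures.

(8.233 × 10^-9) / (7.243 × 10^-3) = 1.13668 × 10^-6 Ω

1.137 microohms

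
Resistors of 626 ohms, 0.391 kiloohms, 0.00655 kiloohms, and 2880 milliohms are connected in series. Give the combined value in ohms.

In ohms:
  626 ohms → 626
  0.391 kiloohms = 0.391 × 10³ ohms = 391
  0.00655 kiloohms = 0.00655 × 10³ ohms = 6.55
  2880 milliohms = 2880 × 10⁻³ ohms = 2.88
Sum: 626 + 391 + 6.55 + 2.88 = 1026.43

1026.43 ohms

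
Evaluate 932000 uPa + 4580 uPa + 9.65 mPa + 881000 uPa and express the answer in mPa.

1827.23 mPa

In mPa:
  932000 uPa = 932000 × 10^-3 mPa = 932
  4580 uPa = 4580 × 10^-3 mPa = 4.58
  9.65 mPa → 9.65
  881000 uPa = 881000 × 10^-3 mPa = 881
Sum: 932 + 4.58 + 9.65 + 881 = 1827.23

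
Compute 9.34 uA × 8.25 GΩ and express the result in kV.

77.055 kV

9.34 × 10⁻⁶ × 8.25 × 10⁹ = 77.055 × 10³ V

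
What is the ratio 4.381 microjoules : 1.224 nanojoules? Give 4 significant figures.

(4.381 × 10⁻⁶) / (1.224 × 10⁻⁹) = 3.5792 × 10³

3579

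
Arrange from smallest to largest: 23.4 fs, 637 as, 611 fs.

637 as < 23.4 fs < 611 fs

23.4 fs = 0.0000000000000234 s
637 as = 0.000000000000000637 s
611 fs = 0.000000000000611 s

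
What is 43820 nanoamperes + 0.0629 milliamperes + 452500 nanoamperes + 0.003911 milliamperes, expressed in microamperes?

563.131 microamperes

In microamperes:
  43820 nanoamperes = 43820 × 10^-3 microamperes = 43.82
  0.0629 milliamperes = 0.0629 × 10^3 microamperes = 62.9
  452500 nanoamperes = 452500 × 10^-3 microamperes = 452.5
  0.003911 milliamperes = 0.003911 × 10^3 microamperes = 3.911
Sum: 43.82 + 62.9 + 452.5 + 3.911 = 563.131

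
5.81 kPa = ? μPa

kilo = 10³, micro = 10⁻⁶; factor is 10⁹.
5.81 × 10⁹ = 5810000000

5810000000 μPa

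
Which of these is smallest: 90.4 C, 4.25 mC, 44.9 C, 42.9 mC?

4.25 mC

90.4 C = 90.4 C
4.25 mC = 0.00425 C
44.9 C = 44.9 C
42.9 mC = 0.0429 C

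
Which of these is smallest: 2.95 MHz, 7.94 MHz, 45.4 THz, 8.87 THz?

2.95 MHz

2.95 MHz = 2950000 Hz
7.94 MHz = 7940000 Hz
45.4 THz = 45400000000000 Hz
8.87 THz = 8870000000000 Hz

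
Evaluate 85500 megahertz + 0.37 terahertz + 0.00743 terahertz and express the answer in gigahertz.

In gigahertz:
  85500 megahertz = 85500 × 10^-3 gigahertz = 85.5
  0.37 terahertz = 0.37 × 10^3 gigahertz = 370
  0.00743 terahertz = 0.00743 × 10^3 gigahertz = 7.43
Sum: 85.5 + 370 + 7.43 = 462.93

462.93 gigahertz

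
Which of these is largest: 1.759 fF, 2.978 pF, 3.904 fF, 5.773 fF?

2.978 pF

1.759 fF = 0.000000000000001759 F
2.978 pF = 0.000000000002978 F
3.904 fF = 0.000000000000003904 F
5.773 fF = 0.000000000000005773 F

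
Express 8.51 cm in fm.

centi = 10⁻², femto = 10⁻¹⁵; factor is 10¹³.
8.51 × 10¹³ = 85100000000000

85100000000000 fm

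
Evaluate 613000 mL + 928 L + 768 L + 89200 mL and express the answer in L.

2398.2 L

In L:
  613000 mL = 613000 × 10^-3 L = 613
  928 L → 928
  768 L → 768
  89200 mL = 89200 × 10^-3 L = 89.2
Sum: 613 + 928 + 768 + 89.2 = 2398.2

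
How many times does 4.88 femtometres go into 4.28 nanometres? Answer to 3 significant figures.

(4.28e-9) / (4.88e-15) = 0.877e6

877000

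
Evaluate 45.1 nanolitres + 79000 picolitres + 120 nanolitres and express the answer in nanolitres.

In nanolitres:
  45.1 nanolitres → 45.1
  79000 picolitres = 79000 × 10⁻³ nanolitres = 79
  120 nanolitres → 120
Sum: 45.1 + 79 + 120 = 244.1

244.1 nanolitres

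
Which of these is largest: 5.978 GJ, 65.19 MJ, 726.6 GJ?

5.978 GJ = 5978000000 J
65.19 MJ = 65190000 J
726.6 GJ = 726600000000 J

726.6 GJ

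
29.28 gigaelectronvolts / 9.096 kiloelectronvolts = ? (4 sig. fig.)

3219000

(29.28 × 10⁹) / (9.096 × 10³) = 3.219 × 10⁶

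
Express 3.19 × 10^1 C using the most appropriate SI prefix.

= 31.9 C; mantissa already in [1, 1000).

31.9 C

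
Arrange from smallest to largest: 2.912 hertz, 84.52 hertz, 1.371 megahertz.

2.912 hertz = 2.912 hertz
84.52 hertz = 84.52 hertz
1.371 megahertz = 1371000 hertz

2.912 hertz < 84.52 hertz < 1.371 megahertz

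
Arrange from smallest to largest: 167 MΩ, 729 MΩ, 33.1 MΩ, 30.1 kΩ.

30.1 kΩ < 33.1 MΩ < 167 MΩ < 729 MΩ

167 MΩ = 167000000 Ω
729 MΩ = 729000000 Ω
33.1 MΩ = 33100000 Ω
30.1 kΩ = 30100 Ω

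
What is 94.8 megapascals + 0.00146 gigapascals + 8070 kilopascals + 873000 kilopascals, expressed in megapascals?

977.33 megapascals

In megapascals:
  94.8 megapascals → 94.8
  0.00146 gigapascals = 0.00146 × 10^3 megapascals = 1.46
  8070 kilopascals = 8070 × 10^-3 megapascals = 8.07
  873000 kilopascals = 873000 × 10^-3 megapascals = 873
Sum: 94.8 + 1.46 + 8.07 + 873 = 977.33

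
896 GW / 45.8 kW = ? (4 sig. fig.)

19560000

(896e9) / (45.8e3) = 19.563e6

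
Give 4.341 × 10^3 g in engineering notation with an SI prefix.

4.341 kg

= 4.341 × 10^3 g; 10^3 is kilo.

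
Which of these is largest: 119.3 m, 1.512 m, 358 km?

119.3 m = 119.3 m
1.512 m = 1.512 m
358 km = 358000 m

358 km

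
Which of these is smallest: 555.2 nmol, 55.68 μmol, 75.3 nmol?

555.2 nmol = 0.0000005552 mol
55.68 μmol = 0.00005568 mol
75.3 nmol = 0.0000000753 mol

75.3 nmol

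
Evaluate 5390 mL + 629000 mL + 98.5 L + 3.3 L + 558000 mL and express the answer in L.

In L:
  5390 mL = 5390e-3 L = 5.39
  629000 mL = 629000e-3 L = 629
  98.5 L → 98.5
  3.3 L → 3.3
  558000 mL = 558000e-3 L = 558
Sum: 5.39 + 629 + 98.5 + 3.3 + 558 = 1294.19

1294.19 L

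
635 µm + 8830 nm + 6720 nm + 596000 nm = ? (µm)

In µm:
  635 µm → 635
  8830 nm = 8830 × 10⁻³ µm = 8.83
  6720 nm = 6720 × 10⁻³ µm = 6.72
  596000 nm = 596000 × 10⁻³ µm = 596
Sum: 635 + 8.83 + 6.72 + 596 = 1246.55

1246.55 µm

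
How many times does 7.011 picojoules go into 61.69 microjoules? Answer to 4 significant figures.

(61.69e-6) / (7.011e-12) = 8.799e6

8799000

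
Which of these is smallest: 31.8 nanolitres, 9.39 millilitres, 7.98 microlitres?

31.8 nanolitres = 0.0000000318 litres
9.39 millilitres = 0.00939 litres
7.98 microlitres = 0.00000798 litres

31.8 nanolitres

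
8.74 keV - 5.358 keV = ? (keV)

3.382 keV

In keV:
  8.74 keV → 8.74
  5.358 keV → 5.358
Difference: 8.74 - 5.358 = 3.382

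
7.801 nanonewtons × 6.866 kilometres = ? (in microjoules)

7.801 × 10⁻⁹ × 6.866 × 10³ = 53.561666 × 10⁻⁶ J

53.561666 microjoules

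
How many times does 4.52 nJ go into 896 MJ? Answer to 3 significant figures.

198000000000000000

(896e6) / (4.52e-9) = 198.2e15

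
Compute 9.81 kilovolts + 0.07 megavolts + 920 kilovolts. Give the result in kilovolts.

999.81 kilovolts

In kilovolts:
  9.81 kilovolts → 9.81
  0.07 megavolts = 0.07 × 10³ kilovolts = 70
  920 kilovolts → 920
Sum: 9.81 + 70 + 920 = 999.81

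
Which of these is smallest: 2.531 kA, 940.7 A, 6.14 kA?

2.531 kA = 2531 A
940.7 A = 940.7 A
6.14 kA = 6140 A

940.7 A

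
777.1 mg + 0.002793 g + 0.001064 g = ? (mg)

In mg:
  777.1 mg → 777.1
  0.002793 g = 0.002793e3 mg = 2.793
  0.001064 g = 0.001064e3 mg = 1.064
Sum: 777.1 + 2.793 + 1.064 = 780.957

780.957 mg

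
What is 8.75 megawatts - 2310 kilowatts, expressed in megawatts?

In megawatts:
  8.75 megawatts → 8.75
  2310 kilowatts = 2310 × 10⁻³ megawatts = 2.31
Difference: 8.75 - 2.31 = 6.44

6.44 megawatts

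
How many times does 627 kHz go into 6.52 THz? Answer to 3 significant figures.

10400000

(6.52 × 10¹²) / (627 × 10³) = 0.0104 × 10⁹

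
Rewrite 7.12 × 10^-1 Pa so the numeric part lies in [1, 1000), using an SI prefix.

712 mPa

= 712 × 10^-3 Pa; 10^-3 is milli.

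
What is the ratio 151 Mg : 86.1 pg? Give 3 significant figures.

1750000000000000000

(151 × 10⁶) / (86.1 × 10⁻¹²) = 1.754 × 10¹⁸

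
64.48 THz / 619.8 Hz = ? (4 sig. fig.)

(64.48 × 10^12) / (619.8) = 0.10403 × 10^12

104000000000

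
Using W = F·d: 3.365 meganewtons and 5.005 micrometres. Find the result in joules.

16.841825 joules

3.365 × 10^6 × 5.005 × 10^-6 = 16.841825 J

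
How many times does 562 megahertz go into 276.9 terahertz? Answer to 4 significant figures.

492700

(276.9 × 10^12) / (562 × 10^6) = 0.4927 × 10^6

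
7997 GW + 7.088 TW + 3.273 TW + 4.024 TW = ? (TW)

22.382 TW

In TW:
  7997 GW = 7997 × 10⁻³ TW = 7.997
  7.088 TW → 7.088
  3.273 TW → 3.273
  4.024 TW → 4.024
Sum: 7.997 + 7.088 + 3.273 + 4.024 = 22.382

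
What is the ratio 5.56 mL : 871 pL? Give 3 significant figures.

(5.56 × 10⁻³) / (871 × 10⁻¹²) = 0.006383 × 10⁹

6380000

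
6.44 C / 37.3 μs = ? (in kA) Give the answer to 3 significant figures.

(6.44) / (37.3e-6) = 0.17265e6 A

173 kA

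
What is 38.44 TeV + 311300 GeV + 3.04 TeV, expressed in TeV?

352.78 TeV

In TeV:
  38.44 TeV → 38.44
  311300 GeV = 311300e-3 TeV = 311.3
  3.04 TeV → 3.04
Sum: 38.44 + 311.3 + 3.04 = 352.78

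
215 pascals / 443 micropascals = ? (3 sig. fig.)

(215) / (443 × 10^-6) = 0.4853 × 10^6

485000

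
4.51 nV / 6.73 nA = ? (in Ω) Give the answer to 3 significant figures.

(4.51e-9) / (6.73e-9) = 0.67013 Ω

0.670 Ω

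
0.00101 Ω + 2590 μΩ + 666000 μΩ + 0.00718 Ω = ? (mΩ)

In mΩ:
  0.00101 Ω = 0.00101e3 mΩ = 1.01
  2590 μΩ = 2590e-3 mΩ = 2.59
  666000 μΩ = 666000e-3 mΩ = 666
  0.00718 Ω = 0.00718e3 mΩ = 7.18
Sum: 1.01 + 2.59 + 666 + 7.18 = 676.78

676.78 mΩ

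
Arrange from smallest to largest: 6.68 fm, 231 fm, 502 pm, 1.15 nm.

6.68 fm < 231 fm < 502 pm < 1.15 nm

6.68 fm = 0.00000000000000668 m
231 fm = 0.000000000000231 m
502 pm = 0.000000000502 m
1.15 nm = 0.00000000115 m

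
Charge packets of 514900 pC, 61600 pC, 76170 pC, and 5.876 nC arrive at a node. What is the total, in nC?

658.546 nC

In nC:
  514900 pC = 514900e-3 nC = 514.9
  61600 pC = 61600e-3 nC = 61.6
  76170 pC = 76170e-3 nC = 76.17
  5.876 nC → 5.876
Sum: 514.9 + 61.6 + 76.17 + 5.876 = 658.546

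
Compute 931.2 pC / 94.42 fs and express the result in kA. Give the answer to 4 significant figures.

9.862 kA

(931.2 × 10^-12) / (94.42 × 10^-15) = 9.86232 × 10^3 A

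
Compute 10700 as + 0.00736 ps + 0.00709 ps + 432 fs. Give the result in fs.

457.15 fs

In fs:
  10700 as = 10700 × 10⁻³ fs = 10.7
  0.00736 ps = 0.00736 × 10³ fs = 7.36
  0.00709 ps = 0.00709 × 10³ fs = 7.09
  432 fs → 432
Sum: 10.7 + 7.36 + 7.09 + 432 = 457.15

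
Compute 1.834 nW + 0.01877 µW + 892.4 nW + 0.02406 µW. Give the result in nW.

937.064 nW

In nW:
  1.834 nW → 1.834
  0.01877 µW = 0.01877 × 10^3 nW = 18.77
  892.4 nW → 892.4
  0.02406 µW = 0.02406 × 10^3 nW = 24.06
Sum: 1.834 + 18.77 + 892.4 + 24.06 = 937.064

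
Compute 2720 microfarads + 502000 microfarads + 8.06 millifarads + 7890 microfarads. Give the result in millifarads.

In millifarads:
  2720 microfarads = 2720e-3 millifarads = 2.72
  502000 microfarads = 502000e-3 millifarads = 502
  8.06 millifarads → 8.06
  7890 microfarads = 7890e-3 millifarads = 7.89
Sum: 2.72 + 502 + 8.06 + 7.89 = 520.67

520.67 millifarads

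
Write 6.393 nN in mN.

nano = 1e-9, milli = 1e-3; factor is 1e-6.
6.393 × 1e-6 = 0.000006393

0.000006393 mN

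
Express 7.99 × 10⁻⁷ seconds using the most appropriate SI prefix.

= 799 × 10⁻⁹ seconds; 10⁻⁹ is nano.

799 nanoseconds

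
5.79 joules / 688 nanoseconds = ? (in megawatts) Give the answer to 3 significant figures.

(5.79) / (688 × 10⁻⁹) = 0.0084157 × 10⁹ W

8.42 megawatts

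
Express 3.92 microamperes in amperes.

micro = 10^-6, (no prefix) = 10^0; factor is 10^-6.
3.92 × 10^-6 = 0.00000392

0.00000392 amperes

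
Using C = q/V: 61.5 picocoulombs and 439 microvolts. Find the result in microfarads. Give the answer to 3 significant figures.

0.140 microfarads

(61.5e-12) / (439e-6) = 0.14009e-6 F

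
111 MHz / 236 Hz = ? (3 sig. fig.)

(111 × 10⁶) / (236) = 0.4703 × 10⁶

470000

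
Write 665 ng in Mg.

nano = 10^-9, mega = 10^6; factor is 10^-15.
665 × 10^-15 = 0.000000000000665

0.000000000000665 Mg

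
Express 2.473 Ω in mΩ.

(no prefix) = 10⁰, milli = 10⁻³; factor is 10³.
2.473 × 10³ = 2473

2473 mΩ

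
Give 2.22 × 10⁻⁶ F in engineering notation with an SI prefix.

2.22 μF

= 2.22 × 10⁻⁶ F; 10⁻⁶ is micro.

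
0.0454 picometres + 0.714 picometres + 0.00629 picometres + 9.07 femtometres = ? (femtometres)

774.76 femtometres

In femtometres:
  0.0454 picometres = 0.0454e3 femtometres = 45.4
  0.714 picometres = 0.714e3 femtometres = 714
  0.00629 picometres = 0.00629e3 femtometres = 6.29
  9.07 femtometres → 9.07
Sum: 45.4 + 714 + 6.29 + 9.07 = 774.76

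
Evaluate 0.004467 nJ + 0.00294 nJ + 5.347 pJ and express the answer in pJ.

In pJ:
  0.004467 nJ = 0.004467 × 10^3 pJ = 4.467
  0.00294 nJ = 0.00294 × 10^3 pJ = 2.94
  5.347 pJ → 5.347
Sum: 4.467 + 2.94 + 5.347 = 12.754

12.754 pJ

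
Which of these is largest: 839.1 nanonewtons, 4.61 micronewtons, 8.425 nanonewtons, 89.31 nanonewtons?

839.1 nanonewtons = 0.0000008391 newtons
4.61 micronewtons = 0.00000461 newtons
8.425 nanonewtons = 0.000000008425 newtons
89.31 nanonewtons = 0.00000008931 newtons

4.61 micronewtons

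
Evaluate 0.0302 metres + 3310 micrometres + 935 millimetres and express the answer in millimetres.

968.51 millimetres

In millimetres:
  0.0302 metres = 0.0302 × 10^3 millimetres = 30.2
  3310 micrometres = 3310 × 10^-3 millimetres = 3.31
  935 millimetres → 935
Sum: 30.2 + 3.31 + 935 = 968.51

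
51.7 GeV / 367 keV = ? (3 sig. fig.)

(51.7e9) / (367e3) = 0.1409e6

141000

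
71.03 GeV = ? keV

71030000 keV

giga = 1e9, kilo = 1e3; factor is 1e6.
71.03 × 1e6 = 71030000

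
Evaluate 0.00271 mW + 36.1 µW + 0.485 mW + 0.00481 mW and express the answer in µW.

In µW:
  0.00271 mW = 0.00271 × 10^3 µW = 2.71
  36.1 µW → 36.1
  0.485 mW = 0.485 × 10^3 µW = 485
  0.00481 mW = 0.00481 × 10^3 µW = 4.81
Sum: 2.71 + 36.1 + 485 + 4.81 = 528.62

528.62 µW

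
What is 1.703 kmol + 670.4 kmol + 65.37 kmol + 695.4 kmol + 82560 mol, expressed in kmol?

In kmol:
  1.703 kmol → 1.703
  670.4 kmol → 670.4
  65.37 kmol → 65.37
  695.4 kmol → 695.4
  82560 mol = 82560e-3 kmol = 82.56
Sum: 1.703 + 670.4 + 65.37 + 695.4 + 82.56 = 1515.433

1515.433 kmol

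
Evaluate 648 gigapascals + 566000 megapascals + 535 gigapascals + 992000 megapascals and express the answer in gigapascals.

2741 gigapascals

In gigapascals:
  648 gigapascals → 648
  566000 megapascals = 566000 × 10^-3 gigapascals = 566
  535 gigapascals → 535
  992000 megapascals = 992000 × 10^-3 gigapascals = 992
Sum: 648 + 566 + 535 + 992 = 2741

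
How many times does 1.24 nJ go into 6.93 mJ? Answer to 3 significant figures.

(6.93 × 10^-3) / (1.24 × 10^-9) = 5.589 × 10^6

5590000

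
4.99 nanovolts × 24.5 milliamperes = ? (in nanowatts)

0.122255 nanowatts

4.99 × 10^-9 × 24.5 × 10^-3 = 122.255 × 10^-12 W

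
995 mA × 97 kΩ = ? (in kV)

96.515 kV

995 × 10⁻³ × 97 × 10³ = 96515 V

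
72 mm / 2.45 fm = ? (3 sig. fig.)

29400000000000

(72 × 10^-3) / (2.45 × 10^-15) = 29.39 × 10^12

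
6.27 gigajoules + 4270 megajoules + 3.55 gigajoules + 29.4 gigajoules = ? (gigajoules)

43.49 gigajoules

In gigajoules:
  6.27 gigajoules → 6.27
  4270 megajoules = 4270 × 10⁻³ gigajoules = 4.27
  3.55 gigajoules → 3.55
  29.4 gigajoules → 29.4
Sum: 6.27 + 4.27 + 3.55 + 29.4 = 43.49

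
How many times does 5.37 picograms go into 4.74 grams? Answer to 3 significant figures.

883000000000

(4.74) / (5.37 × 10⁻¹²) = 0.8827 × 10¹²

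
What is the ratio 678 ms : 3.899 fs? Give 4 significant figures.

173900000000000

(678 × 10⁻³) / (3.899 × 10⁻¹⁵) = 173.89 × 10¹²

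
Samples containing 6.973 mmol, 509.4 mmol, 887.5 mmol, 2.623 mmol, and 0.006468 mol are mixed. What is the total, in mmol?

1412.964 mmol

In mmol:
  6.973 mmol → 6.973
  509.4 mmol → 509.4
  887.5 mmol → 887.5
  2.623 mmol → 2.623
  0.006468 mol = 0.006468 × 10³ mmol = 6.468
Sum: 6.973 + 509.4 + 887.5 + 2.623 + 6.468 = 1412.964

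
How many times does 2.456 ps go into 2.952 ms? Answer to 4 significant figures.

1202000000

(2.952 × 10^-3) / (2.456 × 10^-12) = 1.202 × 10^9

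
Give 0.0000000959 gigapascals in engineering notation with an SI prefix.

= 95.9 pascals; mantissa already in [1, 1000).

95.9 pascals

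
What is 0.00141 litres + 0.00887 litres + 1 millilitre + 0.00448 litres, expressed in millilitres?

15.76 millilitres

In millilitres:
  0.00141 litres = 0.00141 × 10³ millilitres = 1.41
  0.00887 litres = 0.00887 × 10³ millilitres = 8.87
  1 millilitre → 1
  0.00448 litres = 0.00448 × 10³ millilitres = 4.48
Sum: 1.41 + 8.87 + 1 + 4.48 = 15.76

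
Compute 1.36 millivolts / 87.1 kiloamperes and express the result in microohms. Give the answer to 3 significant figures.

(1.36 × 10⁻³) / (87.1 × 10³) = 0.015614 × 10⁻⁶ Ω

0.0156 microohms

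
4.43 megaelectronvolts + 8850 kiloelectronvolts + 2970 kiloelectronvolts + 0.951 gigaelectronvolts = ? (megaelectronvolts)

967.25 megaelectronvolts

In megaelectronvolts:
  4.43 megaelectronvolts → 4.43
  8850 kiloelectronvolts = 8850 × 10⁻³ megaelectronvolts = 8.85
  2970 kiloelectronvolts = 2970 × 10⁻³ megaelectronvolts = 2.97
  0.951 gigaelectronvolts = 0.951 × 10³ megaelectronvolts = 951
Sum: 4.43 + 8.85 + 2.97 + 951 = 967.25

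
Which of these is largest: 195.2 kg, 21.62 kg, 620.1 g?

195.2 kg = 195200 g
21.62 kg = 21620 g
620.1 g = 620.1 g

195.2 kg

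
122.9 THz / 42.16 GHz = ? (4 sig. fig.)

(122.9e12) / (42.16e9) = 2.9151e3

2915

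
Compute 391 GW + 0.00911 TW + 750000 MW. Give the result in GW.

1150.11 GW

In GW:
  391 GW → 391
  0.00911 TW = 0.00911 × 10^3 GW = 9.11
  750000 MW = 750000 × 10^-3 GW = 750
Sum: 391 + 9.11 + 750 = 1150.11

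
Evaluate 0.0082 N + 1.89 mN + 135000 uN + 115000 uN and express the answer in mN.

260.09 mN

In mN:
  0.0082 N = 0.0082 × 10³ mN = 8.2
  1.89 mN → 1.89
  135000 uN = 135000 × 10⁻³ mN = 135
  115000 uN = 115000 × 10⁻³ mN = 115
Sum: 8.2 + 1.89 + 135 + 115 = 260.09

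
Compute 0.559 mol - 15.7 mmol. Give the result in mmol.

543.3 mmol

In mmol:
  0.559 mol = 0.559 × 10³ mmol = 559
  15.7 mmol → 15.7
Difference: 559 - 15.7 = 543.3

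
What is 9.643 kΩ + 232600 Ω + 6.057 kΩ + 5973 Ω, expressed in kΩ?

254.273 kΩ

In kΩ:
  9.643 kΩ → 9.643
  232600 Ω = 232600 × 10⁻³ kΩ = 232.6
  6.057 kΩ → 6.057
  5973 Ω = 5973 × 10⁻³ kΩ = 5.973
Sum: 9.643 + 232.6 + 6.057 + 5.973 = 254.273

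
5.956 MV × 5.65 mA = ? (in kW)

5.956 × 10^6 × 5.65 × 10^-3 = 33.6514 × 10^3 W

33.6514 kW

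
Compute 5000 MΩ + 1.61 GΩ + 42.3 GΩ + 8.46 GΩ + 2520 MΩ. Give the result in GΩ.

In GΩ:
  5000 MΩ = 5000 × 10^-3 GΩ = 5
  1.61 GΩ → 1.61
  42.3 GΩ → 42.3
  8.46 GΩ → 8.46
  2520 MΩ = 2520 × 10^-3 GΩ = 2.52
Sum: 5 + 1.61 + 42.3 + 8.46 + 2.52 = 59.89

59.89 GΩ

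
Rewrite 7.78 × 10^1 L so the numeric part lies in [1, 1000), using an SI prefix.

= 77.8 L; mantissa already in [1, 1000).

77.8 L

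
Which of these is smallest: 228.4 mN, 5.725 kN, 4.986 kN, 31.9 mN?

31.9 mN

228.4 mN = 0.2284 N
5.725 kN = 5725 N
4.986 kN = 4986 N
31.9 mN = 0.0319 N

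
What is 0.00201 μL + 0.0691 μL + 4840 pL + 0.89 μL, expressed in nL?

In nL:
  0.00201 μL = 0.00201e3 nL = 2.01
  0.0691 μL = 0.0691e3 nL = 69.1
  4840 pL = 4840e-3 nL = 4.84
  0.89 μL = 0.89e3 nL = 890
Sum: 2.01 + 69.1 + 4.84 + 890 = 965.95

965.95 nL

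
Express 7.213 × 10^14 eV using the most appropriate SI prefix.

= 721.3 × 10^12 eV; 10^12 is tera.

721.3 TeV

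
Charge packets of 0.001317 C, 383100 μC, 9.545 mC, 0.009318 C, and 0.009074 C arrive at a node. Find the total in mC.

412.354 mC

In mC:
  0.001317 C = 0.001317 × 10³ mC = 1.317
  383100 μC = 383100 × 10⁻³ mC = 383.1
  9.545 mC → 9.545
  0.009318 C = 0.009318 × 10³ mC = 9.318
  0.009074 C = 0.009074 × 10³ mC = 9.074
Sum: 1.317 + 383.1 + 9.545 + 9.318 + 9.074 = 412.354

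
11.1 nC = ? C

0.0000000111 C

nano = 10^-9, (no prefix) = 10^0; factor is 10^-9.
11.1 × 10^-9 = 0.0000000111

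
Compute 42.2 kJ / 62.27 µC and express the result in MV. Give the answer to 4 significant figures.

677.7 MV

(42.2e3) / (62.27e-6) = 0.677694e9 V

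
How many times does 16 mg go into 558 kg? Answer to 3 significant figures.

34900000

(558e3) / (16e-3) = 34.88e6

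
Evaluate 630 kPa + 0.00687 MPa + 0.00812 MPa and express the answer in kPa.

644.99 kPa

In kPa:
  630 kPa → 630
  0.00687 MPa = 0.00687 × 10^3 kPa = 6.87
  0.00812 MPa = 0.00812 × 10^3 kPa = 8.12
Sum: 630 + 6.87 + 8.12 = 644.99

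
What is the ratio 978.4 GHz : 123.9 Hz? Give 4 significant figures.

(978.4e9) / (123.9) = 7.8967e9

7897000000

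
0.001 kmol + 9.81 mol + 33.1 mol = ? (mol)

43.91 mol

In mol:
  0.001 kmol = 0.001 × 10³ mol = 1
  9.81 mol → 9.81
  33.1 mol → 33.1
Sum: 1 + 9.81 + 33.1 = 43.91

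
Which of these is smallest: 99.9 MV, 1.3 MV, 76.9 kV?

76.9 kV

99.9 MV = 99900000 V
1.3 MV = 1300000 V
76.9 kV = 76900 V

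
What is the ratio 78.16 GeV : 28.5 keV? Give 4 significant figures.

(78.16 × 10^9) / (28.5 × 10^3) = 2.7425 × 10^6

2742000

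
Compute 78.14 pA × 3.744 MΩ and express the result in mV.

78.14 × 10^-12 × 3.744 × 10^6 = 292.55616 × 10^-6 V

0.29255616 mV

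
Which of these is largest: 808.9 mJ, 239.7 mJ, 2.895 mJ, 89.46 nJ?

808.9 mJ

808.9 mJ = 0.8089 J
239.7 mJ = 0.2397 J
2.895 mJ = 0.002895 J
89.46 nJ = 0.00000008946 J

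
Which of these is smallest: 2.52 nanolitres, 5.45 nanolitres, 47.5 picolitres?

2.52 nanolitres = 0.00000000252 litres
5.45 nanolitres = 0.00000000545 litres
47.5 picolitres = 0.0000000000475 litres

47.5 picolitres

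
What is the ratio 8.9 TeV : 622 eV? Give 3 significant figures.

(8.9 × 10^12) / (622) = 0.01431 × 10^12

14300000000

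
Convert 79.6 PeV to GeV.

peta = 1e15, giga = 1e9; factor is 1e6.
79.6 × 1e6 = 79600000

79600000 GeV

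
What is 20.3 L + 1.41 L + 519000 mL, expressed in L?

540.71 L

In L:
  20.3 L → 20.3
  1.41 L → 1.41
  519000 mL = 519000e-3 L = 519
Sum: 20.3 + 1.41 + 519 = 540.71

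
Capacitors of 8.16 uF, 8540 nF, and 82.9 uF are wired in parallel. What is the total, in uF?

99.6 uF

In uF:
  8.16 uF → 8.16
  8540 nF = 8540 × 10⁻³ uF = 8.54
  82.9 uF → 82.9
Sum: 8.16 + 8.54 + 82.9 = 99.6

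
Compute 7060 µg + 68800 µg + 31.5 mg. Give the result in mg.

107.36 mg

In mg:
  7060 µg = 7060e-3 mg = 7.06
  68800 µg = 68800e-3 mg = 68.8
  31.5 mg → 31.5
Sum: 7.06 + 68.8 + 31.5 = 107.36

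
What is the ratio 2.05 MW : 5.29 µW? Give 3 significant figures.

(2.05 × 10^6) / (5.29 × 10^-6) = 0.3875 × 10^12

388000000000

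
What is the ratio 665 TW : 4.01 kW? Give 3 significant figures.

(665 × 10¹²) / (4.01 × 10³) = 165.8 × 10⁹

166000000000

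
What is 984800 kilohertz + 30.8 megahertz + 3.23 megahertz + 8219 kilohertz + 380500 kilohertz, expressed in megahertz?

In megahertz:
  984800 kilohertz = 984800 × 10^-3 megahertz = 984.8
  30.8 megahertz → 30.8
  3.23 megahertz → 3.23
  8219 kilohertz = 8219 × 10^-3 megahertz = 8.219
  380500 kilohertz = 380500 × 10^-3 megahertz = 380.5
Sum: 984.8 + 30.8 + 3.23 + 8.219 + 380.5 = 1407.549

1407.549 megahertz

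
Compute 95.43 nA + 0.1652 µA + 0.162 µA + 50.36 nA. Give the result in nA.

472.99 nA

In nA:
  95.43 nA → 95.43
  0.1652 µA = 0.1652 × 10³ nA = 165.2
  0.162 µA = 0.162 × 10³ nA = 162
  50.36 nA → 50.36
Sum: 95.43 + 165.2 + 162 + 50.36 = 472.99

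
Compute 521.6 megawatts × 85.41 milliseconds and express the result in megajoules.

521.6e6 × 85.41e-3 = 44549.856e3 J

44.549856 megajoules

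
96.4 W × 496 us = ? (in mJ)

47.8144 mJ

96.4 × 496 × 10⁻⁶ = 47814.4 × 10⁻⁶ J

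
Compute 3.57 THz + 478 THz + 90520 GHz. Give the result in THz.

572.09 THz

In THz:
  3.57 THz → 3.57
  478 THz → 478
  90520 GHz = 90520 × 10⁻³ THz = 90.52
Sum: 3.57 + 478 + 90.52 = 572.09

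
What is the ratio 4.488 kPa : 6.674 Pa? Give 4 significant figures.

672.5

(4.488 × 10³) / (6.674) = 0.67246 × 10³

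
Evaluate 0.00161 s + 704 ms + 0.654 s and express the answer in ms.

1359.61 ms

In ms:
  0.00161 s = 0.00161 × 10³ ms = 1.61
  704 ms → 704
  0.654 s = 0.654 × 10³ ms = 654
Sum: 1.61 + 704 + 654 = 1359.61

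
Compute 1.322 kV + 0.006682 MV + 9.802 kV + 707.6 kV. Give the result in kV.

725.406 kV

In kV:
  1.322 kV → 1.322
  0.006682 MV = 0.006682 × 10³ kV = 6.682
  9.802 kV → 9.802
  707.6 kV → 707.6
Sum: 1.322 + 6.682 + 9.802 + 707.6 = 725.406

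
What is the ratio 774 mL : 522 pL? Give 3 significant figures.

(774 × 10⁻³) / (522 × 10⁻¹²) = 1.483 × 10⁹

1480000000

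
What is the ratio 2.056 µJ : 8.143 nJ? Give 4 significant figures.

(2.056e-6) / (8.143e-9) = 0.25249e3

252.5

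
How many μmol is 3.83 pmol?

0.00000383 μmol

pico = 1e-12, micro = 1e-6; factor is 1e-6.
3.83 × 1e-6 = 0.00000383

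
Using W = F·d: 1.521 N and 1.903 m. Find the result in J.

1.521 × 1.903 = 2.894463 J

2.894463 J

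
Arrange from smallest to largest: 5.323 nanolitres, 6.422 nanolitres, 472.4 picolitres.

472.4 picolitres < 5.323 nanolitres < 6.422 nanolitres

5.323 nanolitres = 0.000000005323 litres
6.422 nanolitres = 0.000000006422 litres
472.4 picolitres = 0.0000000004724 litres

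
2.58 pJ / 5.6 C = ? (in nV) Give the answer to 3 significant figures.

0.000461 nV

(2.58 × 10⁻¹²) / (5.6) = 0.46071 × 10⁻¹² V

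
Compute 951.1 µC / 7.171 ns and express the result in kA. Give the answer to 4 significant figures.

132.6 kA

(951.1 × 10⁻⁶) / (7.171 × 10⁻⁹) = 132.631 × 10³ A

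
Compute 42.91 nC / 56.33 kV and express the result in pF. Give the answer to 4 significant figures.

0.7618 pF

(42.91e-9) / (56.33e3) = 0.761761e-12 F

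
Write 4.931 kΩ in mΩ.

kilo = 10³, milli = 10⁻³; factor is 10⁶.
4.931 × 10⁶ = 4931000

4931000 mΩ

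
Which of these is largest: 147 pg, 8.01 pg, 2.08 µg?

147 pg = 0.000000000147 g
8.01 pg = 0.00000000000801 g
2.08 µg = 0.00000208 g

2.08 µg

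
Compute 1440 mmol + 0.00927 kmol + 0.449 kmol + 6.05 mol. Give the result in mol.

In mol:
  1440 mmol = 1440e-3 mol = 1.44
  0.00927 kmol = 0.00927e3 mol = 9.27
  0.449 kmol = 0.449e3 mol = 449
  6.05 mol → 6.05
Sum: 1.44 + 9.27 + 449 + 6.05 = 465.76

465.76 mol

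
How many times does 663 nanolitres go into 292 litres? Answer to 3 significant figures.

440000000

(292) / (663 × 10⁻⁹) = 0.4404 × 10⁹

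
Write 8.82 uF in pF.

micro = 10⁻⁶, pico = 10⁻¹²; factor is 10⁶.
8.82 × 10⁶ = 8820000

8820000 pF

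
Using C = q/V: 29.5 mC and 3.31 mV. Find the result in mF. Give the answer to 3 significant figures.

(29.5 × 10⁻³) / (3.31 × 10⁻³) = 8.9124 F

8910 mF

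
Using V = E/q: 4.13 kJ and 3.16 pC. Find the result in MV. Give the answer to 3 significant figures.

1310000000 MV

(4.13e3) / (3.16e-12) = 1.307e15 V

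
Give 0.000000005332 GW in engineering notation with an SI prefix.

5.332 W

= 5.332 W; mantissa already in [1, 1000).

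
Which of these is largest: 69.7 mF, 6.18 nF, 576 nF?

69.7 mF

69.7 mF = 0.0697 F
6.18 nF = 0.00000000618 F
576 nF = 0.000000576 F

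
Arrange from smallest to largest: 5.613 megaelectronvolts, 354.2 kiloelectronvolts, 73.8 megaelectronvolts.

5.613 megaelectronvolts = 5613000 electronvolts
354.2 kiloelectronvolts = 354200 electronvolts
73.8 megaelectronvolts = 73800000 electronvolts

354.2 kiloelectronvolts < 5.613 megaelectronvolts < 73.8 megaelectronvolts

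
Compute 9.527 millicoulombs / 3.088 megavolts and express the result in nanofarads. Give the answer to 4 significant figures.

3.085 nanofarads

(9.527 × 10⁻³) / (3.088 × 10⁶) = 3.08517 × 10⁻⁹ F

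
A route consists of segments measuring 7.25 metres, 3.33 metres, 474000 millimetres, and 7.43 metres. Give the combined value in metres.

In metres:
  7.25 metres → 7.25
  3.33 metres → 3.33
  474000 millimetres = 474000e-3 metres = 474
  7.43 metres → 7.43
Sum: 7.25 + 3.33 + 474 + 7.43 = 492.01

492.01 metres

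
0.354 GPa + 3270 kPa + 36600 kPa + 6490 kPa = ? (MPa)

400.36 MPa

In MPa:
  0.354 GPa = 0.354 × 10³ MPa = 354
  3270 kPa = 3270 × 10⁻³ MPa = 3.27
  36600 kPa = 36600 × 10⁻³ MPa = 36.6
  6490 kPa = 6490 × 10⁻³ MPa = 6.49
Sum: 354 + 3.27 + 36.6 + 6.49 = 400.36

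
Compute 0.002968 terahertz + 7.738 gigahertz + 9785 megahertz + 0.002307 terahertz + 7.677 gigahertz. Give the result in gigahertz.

In gigahertz:
  0.002968 terahertz = 0.002968e3 gigahertz = 2.968
  7.738 gigahertz → 7.738
  9785 megahertz = 9785e-3 gigahertz = 9.785
  0.002307 terahertz = 0.002307e3 gigahertz = 2.307
  7.677 gigahertz → 7.677
Sum: 2.968 + 7.738 + 9.785 + 2.307 + 7.677 = 30.475

30.475 gigahertz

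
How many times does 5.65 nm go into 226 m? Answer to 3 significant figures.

40000000000

(226) / (5.65 × 10^-9) = 40 × 10^9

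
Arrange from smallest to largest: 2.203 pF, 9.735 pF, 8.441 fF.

2.203 pF = 0.000000000002203 F
9.735 pF = 0.000000000009735 F
8.441 fF = 0.000000000000008441 F

8.441 fF < 2.203 pF < 9.735 pF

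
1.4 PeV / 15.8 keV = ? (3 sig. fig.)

(1.4 × 10¹⁵) / (15.8 × 10³) = 0.08861 × 10¹²

88600000000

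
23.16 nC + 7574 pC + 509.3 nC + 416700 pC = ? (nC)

In nC:
  23.16 nC → 23.16
  7574 pC = 7574 × 10⁻³ nC = 7.574
  509.3 nC → 509.3
  416700 pC = 416700 × 10⁻³ nC = 416.7
Sum: 23.16 + 7.574 + 509.3 + 416.7 = 956.734

956.734 nC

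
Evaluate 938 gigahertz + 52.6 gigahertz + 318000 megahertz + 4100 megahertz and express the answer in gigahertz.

1312.7 gigahertz

In gigahertz:
  938 gigahertz → 938
  52.6 gigahertz → 52.6
  318000 megahertz = 318000 × 10⁻³ gigahertz = 318
  4100 megahertz = 4100 × 10⁻³ gigahertz = 4.1
Sum: 938 + 52.6 + 318 + 4.1 = 1312.7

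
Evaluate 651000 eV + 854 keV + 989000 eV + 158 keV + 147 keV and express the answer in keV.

In keV:
  651000 eV = 651000 × 10⁻³ keV = 651
  854 keV → 854
  989000 eV = 989000 × 10⁻³ keV = 989
  158 keV → 158
  147 keV → 147
Sum: 651 + 854 + 989 + 158 + 147 = 2799

2799 keV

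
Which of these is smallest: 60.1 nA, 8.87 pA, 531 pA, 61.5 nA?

60.1 nA = 0.0000000601 A
8.87 pA = 0.00000000000887 A
531 pA = 0.000000000531 A
61.5 nA = 0.0000000615 A

8.87 pA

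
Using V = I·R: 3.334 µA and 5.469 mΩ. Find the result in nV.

3.334e-6 × 5.469e-3 = 18.233646e-9 V

18.233646 nV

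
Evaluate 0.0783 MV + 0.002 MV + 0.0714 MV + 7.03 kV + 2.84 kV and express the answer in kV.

161.57 kV

In kV:
  0.0783 MV = 0.0783 × 10³ kV = 78.3
  0.002 MV = 0.002 × 10³ kV = 2
  0.0714 MV = 0.0714 × 10³ kV = 71.4
  7.03 kV → 7.03
  2.84 kV → 2.84
Sum: 78.3 + 2 + 71.4 + 7.03 + 2.84 = 161.57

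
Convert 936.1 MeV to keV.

936100 keV

mega = 1e6, kilo = 1e3; factor is 1e3.
936.1 × 1e3 = 936100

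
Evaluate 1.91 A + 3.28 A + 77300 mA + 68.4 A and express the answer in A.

150.89 A

In A:
  1.91 A → 1.91
  3.28 A → 3.28
  77300 mA = 77300e-3 A = 77.3
  68.4 A → 68.4
Sum: 1.91 + 3.28 + 77.3 + 68.4 = 150.89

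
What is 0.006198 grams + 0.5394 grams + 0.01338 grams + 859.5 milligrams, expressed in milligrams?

1418.478 milligrams

In milligrams:
  0.006198 grams = 0.006198 × 10^3 milligrams = 6.198
  0.5394 grams = 0.5394 × 10^3 milligrams = 539.4
  0.01338 grams = 0.01338 × 10^3 milligrams = 13.38
  859.5 milligrams → 859.5
Sum: 6.198 + 539.4 + 13.38 + 859.5 = 1418.478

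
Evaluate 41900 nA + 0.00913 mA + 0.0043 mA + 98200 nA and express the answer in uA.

153.53 uA

In uA:
  41900 nA = 41900e-3 uA = 41.9
  0.00913 mA = 0.00913e3 uA = 9.13
  0.0043 mA = 0.0043e3 uA = 4.3
  98200 nA = 98200e-3 uA = 98.2
Sum: 41.9 + 9.13 + 4.3 + 98.2 = 153.53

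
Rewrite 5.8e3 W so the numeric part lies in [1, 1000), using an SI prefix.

5.8 kW

= 5.8e3 W; 1e3 is kilo.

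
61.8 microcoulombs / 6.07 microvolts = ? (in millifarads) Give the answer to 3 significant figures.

(61.8e-6) / (6.07e-6) = 10.181 F

10200 millifarads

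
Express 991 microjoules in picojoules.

micro = 10⁻⁶, pico = 10⁻¹²; factor is 10⁶.
991 × 10⁶ = 991000000

991000000 picojoules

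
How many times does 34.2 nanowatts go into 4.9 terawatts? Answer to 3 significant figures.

143000000000000000000

(4.9 × 10¹²) / (34.2 × 10⁻⁹) = 0.1433 × 10²¹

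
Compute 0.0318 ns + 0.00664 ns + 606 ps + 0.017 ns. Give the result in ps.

In ps:
  0.0318 ns = 0.0318 × 10^3 ps = 31.8
  0.00664 ns = 0.00664 × 10^3 ps = 6.64
  606 ps → 606
  0.017 ns = 0.017 × 10^3 ps = 17
Sum: 31.8 + 6.64 + 606 + 17 = 661.44

661.44 ps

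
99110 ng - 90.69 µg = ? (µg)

8.42 µg

In µg:
  99110 ng = 99110 × 10⁻³ µg = 99.11
  90.69 µg → 90.69
Difference: 99.11 - 90.69 = 8.42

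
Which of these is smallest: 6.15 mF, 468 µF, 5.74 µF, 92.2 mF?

5.74 µF

6.15 mF = 0.00615 F
468 µF = 0.000468 F
5.74 µF = 0.00000574 F
92.2 mF = 0.0922 F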